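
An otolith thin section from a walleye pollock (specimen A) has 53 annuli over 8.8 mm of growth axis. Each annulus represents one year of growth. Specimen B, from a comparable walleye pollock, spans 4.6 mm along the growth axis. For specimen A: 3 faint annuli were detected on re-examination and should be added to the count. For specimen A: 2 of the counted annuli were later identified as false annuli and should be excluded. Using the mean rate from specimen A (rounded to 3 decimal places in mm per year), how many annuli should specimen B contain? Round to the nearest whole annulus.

Specimen A: correcting the raw count gives 53 − 2 + 3 = 54 true annuli.
A: 8.8 mm over 54 years gives 8.8 / 54 ≈ 0.163 mm/yr.
Specimen B: 4.6 mm / 0.163 mm per year = 28.22 years ≈ 28 annuli.

28 annuli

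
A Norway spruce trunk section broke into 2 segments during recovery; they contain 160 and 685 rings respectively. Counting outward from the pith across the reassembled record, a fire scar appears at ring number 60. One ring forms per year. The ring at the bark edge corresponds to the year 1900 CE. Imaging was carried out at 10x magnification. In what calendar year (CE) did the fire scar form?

1115 CE

Total rings = 160 + 685 = 845.
The fire scar sits at ring 60 from the pith, so 845 − 60 = 785 rings formed after it.
1900 − 785 = 1115 CE.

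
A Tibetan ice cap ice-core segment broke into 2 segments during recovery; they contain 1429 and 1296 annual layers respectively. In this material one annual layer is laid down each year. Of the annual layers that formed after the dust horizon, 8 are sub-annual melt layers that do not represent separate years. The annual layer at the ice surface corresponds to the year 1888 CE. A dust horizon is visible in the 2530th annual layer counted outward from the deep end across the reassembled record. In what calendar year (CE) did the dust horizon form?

1701 CE

Total annual layers = 1429 + 1296 = 2725.
Between annual layer 2530 and the ice surface there are 2725 − 2530 = 195 annual layers.
Excluding 8 false annual layers: 195 − 8 = 187.
1888 − 187 = 1701 CE.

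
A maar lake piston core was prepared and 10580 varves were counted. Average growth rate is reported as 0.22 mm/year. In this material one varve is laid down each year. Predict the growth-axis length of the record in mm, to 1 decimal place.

The record spans 10580 years at 0.22 mm per year.
10580 years at 0.22 mm/year gives 0.22 × 10580 = 2327.6 mm.

2327.6 mm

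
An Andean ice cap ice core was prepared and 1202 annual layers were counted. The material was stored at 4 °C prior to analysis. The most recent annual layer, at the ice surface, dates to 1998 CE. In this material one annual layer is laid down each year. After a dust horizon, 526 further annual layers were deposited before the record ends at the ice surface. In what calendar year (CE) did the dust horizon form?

526 annual layers formed after the dust horizon.
1998 − 526 = 1472 CE.

1472 CE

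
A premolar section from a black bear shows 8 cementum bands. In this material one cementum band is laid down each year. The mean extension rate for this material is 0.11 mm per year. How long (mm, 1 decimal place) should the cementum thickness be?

8 years of growth are recorded.
Predicted length = 0.11 mm/year × 8 years = 0.9 mm.

0.9 mm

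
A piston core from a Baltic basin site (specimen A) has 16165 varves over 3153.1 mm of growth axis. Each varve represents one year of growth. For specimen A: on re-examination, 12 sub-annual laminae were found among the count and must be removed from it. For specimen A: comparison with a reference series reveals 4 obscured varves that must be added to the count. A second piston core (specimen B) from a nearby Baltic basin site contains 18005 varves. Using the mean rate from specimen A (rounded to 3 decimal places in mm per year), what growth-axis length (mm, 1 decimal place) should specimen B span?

Specimen A: correcting the raw count gives 16165 − 12 + 4 = 16157 true varves.
A: Extension rate ≈ 3153.1 / 16157 = 0.195 mm per year.
B's length ≈ 0.195 × 18005 = 3511.0 mm.

3511.0 mm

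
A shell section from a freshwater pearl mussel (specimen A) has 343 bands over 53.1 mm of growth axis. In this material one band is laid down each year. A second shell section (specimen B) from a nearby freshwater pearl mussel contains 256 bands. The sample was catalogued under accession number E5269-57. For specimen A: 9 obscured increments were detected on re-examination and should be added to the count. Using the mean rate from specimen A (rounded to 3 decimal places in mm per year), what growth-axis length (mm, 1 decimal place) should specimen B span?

Specimen A: adjusted count: 343 + 9 = 352 bands.
A: 53.1 mm over 352 years gives 53.1 / 352 ≈ 0.151 mm per year.
For B, 0.151 mm/year × 256 years = 38.7 mm.

38.7 mm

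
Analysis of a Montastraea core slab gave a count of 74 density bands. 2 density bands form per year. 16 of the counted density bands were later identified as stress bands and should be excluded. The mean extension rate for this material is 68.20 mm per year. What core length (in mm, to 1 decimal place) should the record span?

1977.8 mm

After corrections the count is 74 − 16 = 58 density bands.
With 2 density bands per year, 58 / 2 = 29 years.
Length ≈ 68.20 × 29 = 1977.8 mm.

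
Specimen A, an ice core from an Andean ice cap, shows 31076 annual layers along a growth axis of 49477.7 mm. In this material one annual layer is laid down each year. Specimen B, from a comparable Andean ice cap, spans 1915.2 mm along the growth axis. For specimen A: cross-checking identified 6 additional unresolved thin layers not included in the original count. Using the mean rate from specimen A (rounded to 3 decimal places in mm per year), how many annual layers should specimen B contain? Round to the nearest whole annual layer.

1203 annual layers

Specimen A: true annual layer count = 31076 + 6 = 31082.
A: Extension rate ≈ 49477.7 / 31082 = 1.592 mm/yr.
Specimen B: 1915.2 mm / 1.592 mm per year = 1203.02 years ≈ 1203 annual layers.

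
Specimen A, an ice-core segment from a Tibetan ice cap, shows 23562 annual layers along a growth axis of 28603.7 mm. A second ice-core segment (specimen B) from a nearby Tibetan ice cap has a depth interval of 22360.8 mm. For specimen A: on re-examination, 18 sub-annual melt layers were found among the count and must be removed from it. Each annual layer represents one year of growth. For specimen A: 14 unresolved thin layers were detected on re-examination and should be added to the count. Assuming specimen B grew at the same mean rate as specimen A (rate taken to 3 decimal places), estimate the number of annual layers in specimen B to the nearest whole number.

Specimen A: after corrections the count is 23562 − 18 + 14 = 23558 annual layers.
A: 28603.7 mm over 23558 years gives 28603.7 / 23558 ≈ 1.214 mm per year.
B spans 22360.8 / 1.214 = 18419.11 years ≈ 18419 annual layers.

18419 annual layers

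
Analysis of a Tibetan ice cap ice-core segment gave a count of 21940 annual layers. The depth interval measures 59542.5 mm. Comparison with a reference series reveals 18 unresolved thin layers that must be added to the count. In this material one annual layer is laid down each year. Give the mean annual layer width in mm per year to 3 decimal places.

True annual layer count = 21940 + 18 = 21958.
Mean rate = 59542.5 mm / 21958 years ≈ 2.712 mm per year.

2.712 mm per year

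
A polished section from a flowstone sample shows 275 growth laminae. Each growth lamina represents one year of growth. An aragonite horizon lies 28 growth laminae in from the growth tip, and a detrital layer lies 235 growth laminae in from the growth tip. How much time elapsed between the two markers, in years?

207 yr

235 − 28 = 207 growth laminae lie between the two events.
At one growth lamina per year, 207 years elapsed between them.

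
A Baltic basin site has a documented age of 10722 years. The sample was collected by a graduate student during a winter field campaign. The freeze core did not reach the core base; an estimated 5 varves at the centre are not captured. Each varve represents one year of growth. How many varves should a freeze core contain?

10717 varves

Expected varves over 10722 years: 10722.
Less the 5 uncaptured varves: 10722 − 5 = 10717.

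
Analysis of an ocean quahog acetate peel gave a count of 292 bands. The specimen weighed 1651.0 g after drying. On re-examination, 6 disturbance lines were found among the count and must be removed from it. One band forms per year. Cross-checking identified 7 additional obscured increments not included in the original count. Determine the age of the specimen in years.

True band count = 292 − 6 + 7 = 293.
One band per year makes the duration 293 years.

293 years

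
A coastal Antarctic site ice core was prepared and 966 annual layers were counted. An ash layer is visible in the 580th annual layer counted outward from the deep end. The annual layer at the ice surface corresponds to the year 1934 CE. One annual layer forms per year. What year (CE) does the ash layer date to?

1548 CE

The ash layer sits at annual layer 580 from the deep end, so 966 − 580 = 386 annual layers formed after it.
Counting back 386 years from 1934 CE places the ash layer in 1934 − 386 = 1548 CE.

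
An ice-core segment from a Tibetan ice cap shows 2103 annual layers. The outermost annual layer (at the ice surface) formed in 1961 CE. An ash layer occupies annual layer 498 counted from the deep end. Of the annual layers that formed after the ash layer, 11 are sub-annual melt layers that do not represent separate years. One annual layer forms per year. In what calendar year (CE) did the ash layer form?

367 CE

2103 − 498 = 1605 annual layers lie beyond the ash layer toward the ice surface.
Removing the 11 false annual layers leaves 1605 − 11 = 1594 true annual layers beyond the ash layer.
1961 − 1594 = 367 CE.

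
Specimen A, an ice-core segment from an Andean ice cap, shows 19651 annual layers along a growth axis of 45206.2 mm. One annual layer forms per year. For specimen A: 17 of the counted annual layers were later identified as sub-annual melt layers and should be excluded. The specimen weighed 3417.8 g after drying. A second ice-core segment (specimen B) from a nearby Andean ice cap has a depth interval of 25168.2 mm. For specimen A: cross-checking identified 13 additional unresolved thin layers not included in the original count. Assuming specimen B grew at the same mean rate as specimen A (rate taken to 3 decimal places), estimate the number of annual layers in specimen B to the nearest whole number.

Specimen A: correcting the raw count gives 19651 − 17 + 13 = 19647 true annual layers.
A: Mean rate = 45206.2 mm / 19647 years ≈ 2.301 mm/year.
For B, 25168.2 / 2.301 = 10937.94 years ≈ 10938 annual layers.

10938 annual layers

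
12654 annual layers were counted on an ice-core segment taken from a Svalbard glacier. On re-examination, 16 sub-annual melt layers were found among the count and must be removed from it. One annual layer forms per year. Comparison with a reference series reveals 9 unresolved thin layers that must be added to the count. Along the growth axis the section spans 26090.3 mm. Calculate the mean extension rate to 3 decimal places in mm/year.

2.063 mm/year

Correcting the raw count gives 12654 − 16 + 9 = 12647 true annual layers.
Mean rate = 26090.3 mm / 12647 years ≈ 2.063 mm/year.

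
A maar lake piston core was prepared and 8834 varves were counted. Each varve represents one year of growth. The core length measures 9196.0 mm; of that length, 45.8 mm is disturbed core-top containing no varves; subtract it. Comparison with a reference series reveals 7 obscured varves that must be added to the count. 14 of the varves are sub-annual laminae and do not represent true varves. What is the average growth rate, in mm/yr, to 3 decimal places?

After corrections the count is 8834 − 14 + 7 = 8827 varves.
Net length = 9196.0 − 45.8 = 9150.2 mm.
Mean rate = 9150.2 mm / 8827 years ≈ 1.037 mm/yr.

1.037 mm/yr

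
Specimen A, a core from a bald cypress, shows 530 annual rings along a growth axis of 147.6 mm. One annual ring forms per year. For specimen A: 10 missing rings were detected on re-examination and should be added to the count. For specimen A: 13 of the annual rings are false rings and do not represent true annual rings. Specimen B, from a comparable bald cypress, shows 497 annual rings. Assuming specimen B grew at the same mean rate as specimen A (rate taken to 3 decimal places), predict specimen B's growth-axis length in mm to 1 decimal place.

139.2 mm

Specimen A: correcting the raw count gives 530 − 13 + 10 = 527 true annual rings.
A: Mean rate = 147.6 mm / 527 years ≈ 0.280 mm/yr.
For B, 0.280 mm/year × 497 years = 139.2 mm.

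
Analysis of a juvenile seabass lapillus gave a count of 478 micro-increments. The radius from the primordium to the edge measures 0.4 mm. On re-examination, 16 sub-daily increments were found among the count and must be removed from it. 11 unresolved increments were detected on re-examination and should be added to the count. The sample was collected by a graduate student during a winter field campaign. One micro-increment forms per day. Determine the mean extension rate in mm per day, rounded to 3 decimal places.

After corrections the count is 478 − 16 + 11 = 473 micro-increments.
Extension rate ≈ 0.4 / 473 = 0.001 mm per day.

0.001 mm per day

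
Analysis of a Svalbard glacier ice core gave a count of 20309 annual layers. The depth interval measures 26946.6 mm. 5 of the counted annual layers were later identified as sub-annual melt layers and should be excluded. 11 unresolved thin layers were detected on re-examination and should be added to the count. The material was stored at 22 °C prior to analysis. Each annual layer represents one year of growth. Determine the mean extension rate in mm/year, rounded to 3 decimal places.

1.326 mm/year

True annual layer count = 20309 − 5 + 11 = 20315.
26946.6 mm over 20315 years gives 26946.6 / 20315 ≈ 1.326 mm/year.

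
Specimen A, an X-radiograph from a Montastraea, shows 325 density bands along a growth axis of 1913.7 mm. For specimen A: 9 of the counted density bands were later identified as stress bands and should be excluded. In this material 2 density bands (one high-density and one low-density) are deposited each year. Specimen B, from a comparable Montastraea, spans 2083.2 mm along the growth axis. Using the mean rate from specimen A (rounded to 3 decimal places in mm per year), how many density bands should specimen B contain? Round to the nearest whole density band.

344 density bands

Specimen A: true density band count = 325 − 9 = 316.
Specimen A: 316 density bands at 2 per year is 316 / 2 = 158 years.
A: Mean rate = 1913.7 mm / 158 years ≈ 12.112 mm/yr.
B spans 2083.2 / 12.112 = 171.99 years; at 2 density bands per year that is 171.99 × 2 ≈ 344 density bands.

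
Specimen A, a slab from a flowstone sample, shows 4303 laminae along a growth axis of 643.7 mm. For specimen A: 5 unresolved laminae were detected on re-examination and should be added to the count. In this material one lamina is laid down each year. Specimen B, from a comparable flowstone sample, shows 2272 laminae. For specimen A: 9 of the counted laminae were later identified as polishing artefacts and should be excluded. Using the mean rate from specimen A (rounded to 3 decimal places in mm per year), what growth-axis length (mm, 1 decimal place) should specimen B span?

340.8 mm

Specimen A: adjusted count: 4303 − 9 + 5 = 4299 laminae.
A: 643.7 mm over 4299 years gives 643.7 / 4299 ≈ 0.150 mm per year.
Length of B = 0.150 × 2272 = 340.8 mm.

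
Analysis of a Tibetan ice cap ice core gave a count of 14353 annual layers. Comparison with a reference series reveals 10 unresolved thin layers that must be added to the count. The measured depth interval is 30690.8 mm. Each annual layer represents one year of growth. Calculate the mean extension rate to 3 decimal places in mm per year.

Adjusted count: 14353 + 10 = 14363 annual layers.
Extension rate ≈ 30690.8 / 14363 = 2.137 mm per year.

2.137 mm per year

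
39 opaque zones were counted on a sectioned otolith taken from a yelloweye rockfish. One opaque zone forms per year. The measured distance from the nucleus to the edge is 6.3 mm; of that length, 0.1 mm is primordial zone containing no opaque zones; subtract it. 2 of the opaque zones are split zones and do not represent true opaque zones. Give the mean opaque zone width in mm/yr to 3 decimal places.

0.168 mm/yr

Correcting the raw count gives 39 − 2 = 37 true opaque zones.
Removing the 0.1 mm offcut leaves 6.3 − 0.1 = 6.2 mm.
Mean rate = 6.2 mm / 37 years ≈ 0.168 mm/yr.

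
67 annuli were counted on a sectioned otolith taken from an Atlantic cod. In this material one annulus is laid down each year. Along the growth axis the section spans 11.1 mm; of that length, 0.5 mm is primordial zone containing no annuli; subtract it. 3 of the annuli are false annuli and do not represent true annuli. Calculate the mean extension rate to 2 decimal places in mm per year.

Adjusted count: 67 − 3 = 64 annuli.
Net length = 11.1 − 0.5 = 10.6 mm.
Extension rate ≈ 10.6 / 64 = 0.17 mm per year.

0.17 mm per year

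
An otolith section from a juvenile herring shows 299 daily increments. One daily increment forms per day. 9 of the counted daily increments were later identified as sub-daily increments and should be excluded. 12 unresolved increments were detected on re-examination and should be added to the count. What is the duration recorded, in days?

After corrections the count is 299 − 9 + 12 = 302 daily increments.
At one daily increment per day, that is 302 days.

302 days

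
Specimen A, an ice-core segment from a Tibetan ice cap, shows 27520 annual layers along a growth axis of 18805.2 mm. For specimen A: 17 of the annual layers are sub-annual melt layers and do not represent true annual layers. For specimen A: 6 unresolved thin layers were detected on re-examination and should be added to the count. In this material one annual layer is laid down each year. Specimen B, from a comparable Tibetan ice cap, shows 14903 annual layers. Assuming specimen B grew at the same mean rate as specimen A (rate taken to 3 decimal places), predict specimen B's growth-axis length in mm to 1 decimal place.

Specimen A: true annual layer count = 27520 − 17 + 6 = 27509.
A: 18805.2 mm over 27509 years gives 18805.2 / 27509 ≈ 0.684 mm/yr.
For B, 0.684 mm/year × 14903 years = 10193.7 mm.

10193.7 mm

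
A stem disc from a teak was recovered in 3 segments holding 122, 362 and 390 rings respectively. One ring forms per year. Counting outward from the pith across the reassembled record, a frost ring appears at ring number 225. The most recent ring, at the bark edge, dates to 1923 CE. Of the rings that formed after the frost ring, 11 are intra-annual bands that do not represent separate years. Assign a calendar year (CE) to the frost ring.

1285 CE

Total rings = 122 + 362 + 390 = 874.
The frost ring sits at ring 225 from the pith, so 874 − 225 = 649 rings formed after it.
Excluding 11 false rings: 649 − 11 = 638.
1923 − 638 = 1285 CE.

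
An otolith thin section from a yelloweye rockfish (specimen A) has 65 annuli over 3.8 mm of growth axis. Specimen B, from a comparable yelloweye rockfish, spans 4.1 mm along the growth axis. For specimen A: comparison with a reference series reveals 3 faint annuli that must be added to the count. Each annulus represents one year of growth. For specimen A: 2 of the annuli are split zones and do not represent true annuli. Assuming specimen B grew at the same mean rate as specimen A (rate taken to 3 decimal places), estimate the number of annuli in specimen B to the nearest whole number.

Specimen A: after corrections the count is 65 − 2 + 3 = 66 annuli.
A: Mean rate = 3.8 mm / 66 years ≈ 0.058 mm/yr.
For B, 4.1 / 0.058 = 70.69 years ≈ 71 annuli.

71 annuli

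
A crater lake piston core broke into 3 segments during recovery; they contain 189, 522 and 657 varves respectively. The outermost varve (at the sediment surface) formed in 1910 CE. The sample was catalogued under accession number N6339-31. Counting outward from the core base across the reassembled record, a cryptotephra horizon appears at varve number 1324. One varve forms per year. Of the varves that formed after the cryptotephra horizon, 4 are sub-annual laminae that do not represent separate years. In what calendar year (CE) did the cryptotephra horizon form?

Total varves = 189 + 522 + 657 = 1368.
Between varve 1324 and the sediment surface there are 1368 − 1324 = 44 varves.
Excluding 4 false varves: 44 − 4 = 40.
1910 − 40 = 1870 CE.

1870 CE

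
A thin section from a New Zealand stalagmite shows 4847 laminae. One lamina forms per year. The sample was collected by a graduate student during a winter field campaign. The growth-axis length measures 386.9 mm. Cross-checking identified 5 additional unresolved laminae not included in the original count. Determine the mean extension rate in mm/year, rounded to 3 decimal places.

0.080 mm/year

After corrections the count is 4847 + 5 = 4852 laminae.
386.9 mm over 4852 years gives 386.9 / 4852 ≈ 0.080 mm/year.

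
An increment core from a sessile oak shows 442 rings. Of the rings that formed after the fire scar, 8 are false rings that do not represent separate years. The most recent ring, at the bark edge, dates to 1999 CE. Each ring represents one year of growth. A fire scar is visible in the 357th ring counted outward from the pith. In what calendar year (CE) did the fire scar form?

442 − 357 = 85 rings lie beyond the fire scar toward the bark edge.
Removing the 8 false rings leaves 85 − 8 = 77 true rings beyond the fire scar.
The ring at the bark edge is 1999 CE, so the fire scar dates to 1999 − 77 = 1922 CE.

1922 CE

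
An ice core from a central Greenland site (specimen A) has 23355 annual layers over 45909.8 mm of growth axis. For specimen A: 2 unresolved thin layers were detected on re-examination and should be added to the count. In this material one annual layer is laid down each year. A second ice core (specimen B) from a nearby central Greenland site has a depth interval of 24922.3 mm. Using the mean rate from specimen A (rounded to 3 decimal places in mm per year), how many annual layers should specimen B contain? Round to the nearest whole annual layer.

12677 annual layers

Specimen A: true annual layer count = 23355 + 2 = 23357.
A: Mean rate = 45909.8 mm / 23357 years ≈ 1.966 mm/year.
For B, 24922.3 / 1.966 = 12676.65 years ≈ 12677 annual layers.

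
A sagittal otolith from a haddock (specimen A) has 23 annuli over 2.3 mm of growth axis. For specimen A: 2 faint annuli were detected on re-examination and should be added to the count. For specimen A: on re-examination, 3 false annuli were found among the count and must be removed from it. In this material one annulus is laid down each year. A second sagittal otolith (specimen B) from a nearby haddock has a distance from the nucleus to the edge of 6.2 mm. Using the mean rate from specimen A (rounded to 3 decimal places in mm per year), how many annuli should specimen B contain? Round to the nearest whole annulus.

59 annuli

Specimen A: correcting the raw count gives 23 − 3 + 2 = 22 true annuli.
A: Extension rate ≈ 2.3 / 22 = 0.105 mm/yr.
Specimen B: 6.2 mm / 0.105 mm per year = 59.05 years ≈ 59 annuli.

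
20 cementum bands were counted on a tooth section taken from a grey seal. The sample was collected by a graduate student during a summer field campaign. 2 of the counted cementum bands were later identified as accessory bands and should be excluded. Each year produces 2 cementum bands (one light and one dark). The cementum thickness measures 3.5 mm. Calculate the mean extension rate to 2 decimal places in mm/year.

0.39 mm/year

True cementum band count = 20 − 2 = 18.
Dividing by 2 cementum bands per year: 18 / 2 = 9 years.
Mean rate = 3.5 mm / 9 years ≈ 0.39 mm/year.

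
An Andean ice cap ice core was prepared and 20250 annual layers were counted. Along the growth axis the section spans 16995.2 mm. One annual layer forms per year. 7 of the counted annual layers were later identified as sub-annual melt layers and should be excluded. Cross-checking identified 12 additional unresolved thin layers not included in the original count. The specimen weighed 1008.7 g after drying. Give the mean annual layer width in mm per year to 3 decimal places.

0.839 mm per year

Correcting the raw count gives 20250 − 7 + 12 = 20255 true annual layers.
Extension rate ≈ 16995.2 / 20255 = 0.839 mm per year.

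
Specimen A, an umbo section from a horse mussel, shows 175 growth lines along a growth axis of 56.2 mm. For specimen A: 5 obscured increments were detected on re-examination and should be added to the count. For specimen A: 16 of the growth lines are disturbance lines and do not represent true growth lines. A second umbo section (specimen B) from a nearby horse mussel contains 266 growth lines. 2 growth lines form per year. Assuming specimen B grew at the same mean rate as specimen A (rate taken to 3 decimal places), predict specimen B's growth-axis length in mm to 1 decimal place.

Specimen A: adjusted count: 175 − 16 + 5 = 164 growth lines.
Specimen A: dividing by 2 growth lines per year: 164 / 2 = 82 years.
A: 56.2 mm over 82 years gives 56.2 / 82 ≈ 0.685 mm/year.
Specimen B: dividing by 2 growth lines per year: 266 / 2 = 133 years. B's length ≈ 0.685 × 133 = 91.1 mm.

91.1 mm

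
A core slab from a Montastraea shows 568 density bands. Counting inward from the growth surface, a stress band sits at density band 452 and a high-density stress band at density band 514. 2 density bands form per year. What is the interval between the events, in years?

31 years

Separation: 514 − 452 = 62 density bands.
62 density bands at 2 per year is 62 / 2 = 31 years.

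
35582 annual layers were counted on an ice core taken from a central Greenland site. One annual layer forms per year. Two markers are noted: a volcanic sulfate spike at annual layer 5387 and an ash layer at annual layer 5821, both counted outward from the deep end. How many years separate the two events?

434 years

The two markers are separated by 5821 − 5387 = 434 annual layers.
That is 434 years at one annual layer per year.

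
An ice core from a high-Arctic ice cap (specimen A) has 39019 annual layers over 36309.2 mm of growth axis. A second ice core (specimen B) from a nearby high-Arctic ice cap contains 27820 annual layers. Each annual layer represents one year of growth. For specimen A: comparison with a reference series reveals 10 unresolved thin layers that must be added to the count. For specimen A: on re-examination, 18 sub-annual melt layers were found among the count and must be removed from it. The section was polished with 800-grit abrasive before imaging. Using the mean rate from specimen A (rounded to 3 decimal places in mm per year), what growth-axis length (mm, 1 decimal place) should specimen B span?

Specimen A: correcting the raw count gives 39019 − 18 + 10 = 39011 true annual layers.
A: 36309.2 mm over 39011 years gives 36309.2 / 39011 ≈ 0.931 mm per year.
For B, 0.931 mm/year × 27820 years = 25900.4 mm.

25900.4 mm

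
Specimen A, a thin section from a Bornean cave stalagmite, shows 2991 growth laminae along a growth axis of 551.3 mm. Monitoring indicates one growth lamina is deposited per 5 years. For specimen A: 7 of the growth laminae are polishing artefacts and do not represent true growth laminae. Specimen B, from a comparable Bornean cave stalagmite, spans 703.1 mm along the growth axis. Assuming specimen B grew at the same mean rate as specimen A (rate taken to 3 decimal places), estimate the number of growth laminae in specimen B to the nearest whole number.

Specimen A: adjusted count: 2991 − 7 = 2984 growth laminae.
Specimen A: 2984 growth laminae at 5 years each span 2984 × 5 = 14920 years.
A: Extension rate ≈ 551.3 / 14920 = 0.037 mm per year.
For B, 703.1 / 0.037 = 19002.70 years; at 5 years per growth lamina that is 19002.70 / 5 ≈ 3801 growth laminae.

3801 growth laminae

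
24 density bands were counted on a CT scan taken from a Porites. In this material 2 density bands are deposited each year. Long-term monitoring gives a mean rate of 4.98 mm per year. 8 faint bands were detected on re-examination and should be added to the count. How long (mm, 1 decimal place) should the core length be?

Adjusted count: 24 + 8 = 32 density bands.
32 density bands at 2 per year is 32 / 2 = 16 years.
16 years at 4.98 mm/year gives 4.98 × 16 = 79.7 mm.

79.7 mm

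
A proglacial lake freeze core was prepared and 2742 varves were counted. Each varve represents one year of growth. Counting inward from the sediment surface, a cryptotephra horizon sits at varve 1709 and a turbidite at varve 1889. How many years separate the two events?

180 years

Separation: 1889 − 1709 = 180 varves.
One varve per year makes the interval 180 years.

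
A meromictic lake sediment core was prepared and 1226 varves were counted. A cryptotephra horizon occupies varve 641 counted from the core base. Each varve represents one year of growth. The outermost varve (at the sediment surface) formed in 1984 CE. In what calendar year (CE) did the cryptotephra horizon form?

1226 − 641 = 585 varves lie beyond the cryptotephra horizon toward the sediment surface.
Counting back 585 years from 1984 CE places the cryptotephra horizon in 1984 − 585 = 1399 CE.

1399 CE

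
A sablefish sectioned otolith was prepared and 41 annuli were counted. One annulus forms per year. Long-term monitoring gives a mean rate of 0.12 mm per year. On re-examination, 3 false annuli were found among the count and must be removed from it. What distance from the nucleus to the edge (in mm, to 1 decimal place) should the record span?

Correcting the raw count gives 41 − 3 = 38 true annuli.
38 years at 0.12 mm/year gives 0.12 × 38 = 4.6 mm.

4.6 mm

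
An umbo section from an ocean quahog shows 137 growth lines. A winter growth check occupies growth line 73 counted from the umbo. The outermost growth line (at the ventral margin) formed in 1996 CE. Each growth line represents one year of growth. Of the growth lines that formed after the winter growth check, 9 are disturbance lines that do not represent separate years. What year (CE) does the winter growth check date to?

1941 CE

137 − 73 = 64 growth lines lie beyond the winter growth check toward the ventral margin.
Excluding 9 false growth lines: 64 − 9 = 55.
The growth line at the ventral margin is 1996 CE, so the winter growth check dates to 1996 − 55 = 1941 CE.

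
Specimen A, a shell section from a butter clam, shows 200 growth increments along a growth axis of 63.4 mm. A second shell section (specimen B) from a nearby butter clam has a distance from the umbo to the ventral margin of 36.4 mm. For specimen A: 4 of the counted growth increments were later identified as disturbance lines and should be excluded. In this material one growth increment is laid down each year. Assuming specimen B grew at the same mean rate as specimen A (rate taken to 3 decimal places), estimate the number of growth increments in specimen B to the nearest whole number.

Specimen A: after corrections the count is 200 − 4 = 196 growth increments.
A: Mean rate = 63.4 mm / 196 years ≈ 0.323 mm/year.
Specimen B: 36.4 mm / 0.323 mm per year = 112.69 years ≈ 113 growth increments.

113 growth increments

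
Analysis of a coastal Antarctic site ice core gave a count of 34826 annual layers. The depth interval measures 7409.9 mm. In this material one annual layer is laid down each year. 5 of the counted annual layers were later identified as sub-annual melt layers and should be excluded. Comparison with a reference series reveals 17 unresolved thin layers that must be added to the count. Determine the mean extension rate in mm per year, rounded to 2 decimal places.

Adjusted count: 34826 − 5 + 17 = 34838 annual layers.
7409.9 mm over 34838 years gives 7409.9 / 34838 ≈ 0.21 mm per year.

0.21 mm per year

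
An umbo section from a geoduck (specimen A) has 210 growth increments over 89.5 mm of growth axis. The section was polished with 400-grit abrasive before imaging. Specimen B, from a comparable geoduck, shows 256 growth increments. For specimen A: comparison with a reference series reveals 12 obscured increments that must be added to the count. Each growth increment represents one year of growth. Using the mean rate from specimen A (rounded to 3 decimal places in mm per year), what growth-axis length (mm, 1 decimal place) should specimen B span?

Specimen A: true growth increment count = 210 + 12 = 222.
A: 89.5 mm over 222 years gives 89.5 / 222 ≈ 0.403 mm/year.
For B, 0.403 mm/year × 256 years = 103.2 mm.

103.2 mm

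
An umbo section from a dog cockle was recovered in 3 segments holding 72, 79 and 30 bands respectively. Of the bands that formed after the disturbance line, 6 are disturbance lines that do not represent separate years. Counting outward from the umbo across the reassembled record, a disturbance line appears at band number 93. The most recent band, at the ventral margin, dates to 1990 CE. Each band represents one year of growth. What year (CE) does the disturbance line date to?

Total bands = 72 + 79 + 30 = 181.
181 − 93 = 88 bands lie beyond the disturbance line toward the ventral margin.
88 − 6 false = 82 true bands after the disturbance line.
The band at the ventral margin is 1990 CE, so the disturbance line dates to 1990 − 82 = 1908 CE.

1908 CE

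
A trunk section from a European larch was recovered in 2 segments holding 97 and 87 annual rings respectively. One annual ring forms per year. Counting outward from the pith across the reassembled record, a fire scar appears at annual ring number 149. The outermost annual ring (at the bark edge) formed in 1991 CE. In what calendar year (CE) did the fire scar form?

1956 CE

Total annual rings = 97 + 87 = 184.
Between annual ring 149 and the bark edge there are 184 − 149 = 35 annual rings.
1991 − 35 = 1956 CE.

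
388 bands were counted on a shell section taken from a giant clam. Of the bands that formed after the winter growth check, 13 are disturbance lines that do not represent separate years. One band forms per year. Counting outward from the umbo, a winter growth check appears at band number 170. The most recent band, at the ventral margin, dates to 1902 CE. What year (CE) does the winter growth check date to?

388 − 170 = 218 bands lie beyond the winter growth check toward the ventral margin.
Excluding 13 false bands: 218 − 13 = 205.
1902 − 205 = 1697 CE.

1697 CE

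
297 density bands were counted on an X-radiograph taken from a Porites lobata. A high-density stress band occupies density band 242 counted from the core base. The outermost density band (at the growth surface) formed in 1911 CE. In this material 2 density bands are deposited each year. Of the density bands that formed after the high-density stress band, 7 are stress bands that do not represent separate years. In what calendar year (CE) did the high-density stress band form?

1887 CE

The high-density stress band sits at density band 242 from the core base, so 297 − 242 = 55 density bands formed after it.
Removing the 7 false density bands leaves 55 − 7 = 48 true density bands beyond the high-density stress band.
With 2 density bands per year, 48 / 2 = 24 years.
The density band at the growth surface is 1911 CE, so the high-density stress band dates to 1911 − 24 = 1887 CE.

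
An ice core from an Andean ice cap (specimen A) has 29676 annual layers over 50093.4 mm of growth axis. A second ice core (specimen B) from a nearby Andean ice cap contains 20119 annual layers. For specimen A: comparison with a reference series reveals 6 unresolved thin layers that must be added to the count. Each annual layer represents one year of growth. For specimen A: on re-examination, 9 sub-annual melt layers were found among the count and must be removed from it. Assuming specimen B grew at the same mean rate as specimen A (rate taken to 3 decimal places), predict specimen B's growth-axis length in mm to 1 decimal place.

33960.9 mm

Specimen A: after corrections the count is 29676 − 9 + 6 = 29673 annual layers.
A: Extension rate ≈ 50093.4 / 29673 = 1.688 mm per year.
Length of B = 1.688 × 20119 = 33960.9 mm.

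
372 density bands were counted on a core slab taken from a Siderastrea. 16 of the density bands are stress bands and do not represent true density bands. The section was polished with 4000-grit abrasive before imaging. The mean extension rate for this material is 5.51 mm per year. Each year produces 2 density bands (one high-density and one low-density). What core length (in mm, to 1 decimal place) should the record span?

Adjusted count: 372 − 16 = 356 density bands.
Dividing by 2 density bands per year: 356 / 2 = 178 years.
178 years at 5.51 mm/year gives 5.51 × 178 = 980.8 mm.

980.8 mm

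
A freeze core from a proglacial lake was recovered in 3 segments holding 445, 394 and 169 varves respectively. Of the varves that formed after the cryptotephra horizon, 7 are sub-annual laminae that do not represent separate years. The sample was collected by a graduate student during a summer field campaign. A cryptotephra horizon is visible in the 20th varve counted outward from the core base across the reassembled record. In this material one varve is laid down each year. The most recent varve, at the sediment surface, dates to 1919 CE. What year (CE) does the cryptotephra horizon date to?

938 CE

Total varves = 445 + 394 + 169 = 1008.
The cryptotephra horizon sits at varve 20 from the core base, so 1008 − 20 = 988 varves formed after it.
988 − 7 false = 981 true varves after the cryptotephra horizon.
Counting back 981 years from 1919 CE places the cryptotephra horizon in 1919 − 981 = 938 CE.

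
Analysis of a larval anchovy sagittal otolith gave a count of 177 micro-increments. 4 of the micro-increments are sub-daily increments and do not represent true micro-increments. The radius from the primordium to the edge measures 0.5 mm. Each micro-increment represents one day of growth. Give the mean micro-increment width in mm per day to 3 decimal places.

0.003 mm per day

Adjusted count: 177 − 4 = 173 micro-increments.
0.5 mm over 173 days gives 0.5 / 173 ≈ 0.003 mm per day.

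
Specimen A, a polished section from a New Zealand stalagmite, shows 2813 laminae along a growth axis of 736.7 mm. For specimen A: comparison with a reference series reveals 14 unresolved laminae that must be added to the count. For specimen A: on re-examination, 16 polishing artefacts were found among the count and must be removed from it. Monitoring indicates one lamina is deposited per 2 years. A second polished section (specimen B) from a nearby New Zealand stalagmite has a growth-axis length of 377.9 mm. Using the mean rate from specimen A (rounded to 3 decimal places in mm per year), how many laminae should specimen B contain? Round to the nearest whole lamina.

1442 laminae

Specimen A: true lamina count = 2813 − 16 + 14 = 2811.
Specimen A: multiplying by 2 years per lamina: 2811 × 2 = 5622 years.
A: Mean rate = 736.7 mm / 5622 years ≈ 0.131 mm per year.
B spans 377.9 / 0.131 = 2884.73 years; at 2 years per lamina that is 2884.73 / 2 ≈ 1442 laminae.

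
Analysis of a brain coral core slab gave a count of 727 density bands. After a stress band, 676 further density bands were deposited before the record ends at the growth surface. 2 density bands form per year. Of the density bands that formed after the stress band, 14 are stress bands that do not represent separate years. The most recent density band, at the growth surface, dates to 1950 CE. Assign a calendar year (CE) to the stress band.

676 density bands post-date the stress band.
Removing the 14 false density bands leaves 676 − 14 = 662 true density bands beyond the stress band.
662 density bands at 2 per year is 662 / 2 = 331 years.
The density band at the growth surface is 1950 CE, so the stress band dates to 1950 − 331 = 1619 CE.

1619 CE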